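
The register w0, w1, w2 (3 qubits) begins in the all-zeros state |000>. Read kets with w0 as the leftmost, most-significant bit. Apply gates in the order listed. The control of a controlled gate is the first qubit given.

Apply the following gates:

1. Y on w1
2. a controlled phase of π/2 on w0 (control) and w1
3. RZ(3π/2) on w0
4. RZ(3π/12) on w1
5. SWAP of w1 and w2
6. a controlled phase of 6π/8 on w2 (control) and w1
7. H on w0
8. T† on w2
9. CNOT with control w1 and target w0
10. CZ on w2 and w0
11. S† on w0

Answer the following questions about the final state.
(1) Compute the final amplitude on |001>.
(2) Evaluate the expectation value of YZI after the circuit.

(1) The final state's coefficient on |001> equals -sqrt(2)*exp(5*I*pi/8)/2.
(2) The observable YZI averages to 1.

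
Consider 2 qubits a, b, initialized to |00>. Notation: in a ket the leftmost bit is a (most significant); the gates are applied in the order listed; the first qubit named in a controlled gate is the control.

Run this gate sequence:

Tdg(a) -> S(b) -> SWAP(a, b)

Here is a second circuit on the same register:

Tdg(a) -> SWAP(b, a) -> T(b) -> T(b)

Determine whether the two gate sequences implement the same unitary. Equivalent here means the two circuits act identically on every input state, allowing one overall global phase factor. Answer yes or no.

No: there is an input state on which the two circuits produce genuinely different outputs (not merely differing by a phase).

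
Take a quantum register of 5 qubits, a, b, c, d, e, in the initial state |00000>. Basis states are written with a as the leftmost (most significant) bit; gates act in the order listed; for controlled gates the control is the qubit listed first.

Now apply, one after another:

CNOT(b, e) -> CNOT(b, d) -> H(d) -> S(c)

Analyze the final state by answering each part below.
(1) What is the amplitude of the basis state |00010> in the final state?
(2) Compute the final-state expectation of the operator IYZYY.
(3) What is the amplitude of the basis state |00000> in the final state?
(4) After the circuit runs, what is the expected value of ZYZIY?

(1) |00010> carries amplitude sqrt(2)/2 in the final state.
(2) In the final state, IYZYY has expectation 0.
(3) The final state's coefficient on |00000> equals sqrt(2)/2.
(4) The observable ZYZIY averages to 0.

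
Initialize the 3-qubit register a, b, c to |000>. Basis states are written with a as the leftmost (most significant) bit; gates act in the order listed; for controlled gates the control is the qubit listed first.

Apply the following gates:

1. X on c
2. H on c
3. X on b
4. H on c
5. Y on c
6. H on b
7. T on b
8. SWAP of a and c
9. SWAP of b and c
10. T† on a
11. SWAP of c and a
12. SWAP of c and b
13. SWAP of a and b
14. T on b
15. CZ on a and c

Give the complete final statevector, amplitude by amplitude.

After the circuit, the state carries amplitude -sqrt(2)*I/2 on |000>, -sqrt(2)/2 on |010>, and 0 on every other basis state.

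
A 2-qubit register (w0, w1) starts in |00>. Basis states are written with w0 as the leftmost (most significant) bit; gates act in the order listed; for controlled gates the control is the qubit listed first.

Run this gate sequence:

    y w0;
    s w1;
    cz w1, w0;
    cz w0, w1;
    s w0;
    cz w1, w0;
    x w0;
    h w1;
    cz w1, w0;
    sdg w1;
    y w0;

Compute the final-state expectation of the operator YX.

The expectation value of YX is 0.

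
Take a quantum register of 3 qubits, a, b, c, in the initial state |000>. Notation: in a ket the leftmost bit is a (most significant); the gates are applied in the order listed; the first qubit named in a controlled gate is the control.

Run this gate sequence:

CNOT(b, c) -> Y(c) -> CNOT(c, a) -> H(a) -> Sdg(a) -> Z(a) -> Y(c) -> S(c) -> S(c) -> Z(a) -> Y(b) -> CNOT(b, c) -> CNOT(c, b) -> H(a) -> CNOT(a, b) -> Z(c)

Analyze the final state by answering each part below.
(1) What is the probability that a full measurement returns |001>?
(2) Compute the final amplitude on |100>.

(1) A full measurement returns |001> with probability 1/2.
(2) The amplitude on |100> is 0.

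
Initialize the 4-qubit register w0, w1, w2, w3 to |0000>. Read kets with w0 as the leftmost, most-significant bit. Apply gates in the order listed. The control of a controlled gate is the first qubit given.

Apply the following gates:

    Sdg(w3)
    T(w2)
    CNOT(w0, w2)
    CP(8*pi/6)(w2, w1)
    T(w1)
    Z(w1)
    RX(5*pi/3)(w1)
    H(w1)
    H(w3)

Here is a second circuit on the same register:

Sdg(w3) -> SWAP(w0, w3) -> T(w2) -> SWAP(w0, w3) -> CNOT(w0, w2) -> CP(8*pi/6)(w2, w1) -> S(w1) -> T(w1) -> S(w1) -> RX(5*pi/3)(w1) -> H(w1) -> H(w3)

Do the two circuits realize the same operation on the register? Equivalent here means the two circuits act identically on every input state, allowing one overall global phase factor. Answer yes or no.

Yes — the two circuits implement the same unitary up to a global phase.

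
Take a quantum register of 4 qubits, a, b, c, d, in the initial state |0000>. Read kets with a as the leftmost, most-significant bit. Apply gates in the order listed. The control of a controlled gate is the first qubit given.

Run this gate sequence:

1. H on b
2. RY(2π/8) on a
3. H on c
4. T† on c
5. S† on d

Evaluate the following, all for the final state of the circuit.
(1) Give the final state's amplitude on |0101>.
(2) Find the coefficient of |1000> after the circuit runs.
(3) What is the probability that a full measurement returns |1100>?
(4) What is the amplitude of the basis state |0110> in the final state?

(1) The final state's coefficient on |0101> equals 0.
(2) |1000> carries amplitude sqrt(2 - sqrt(2))/4 in the final state.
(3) A full measurement returns |1100> with probability 1/8 - sqrt(2)/16.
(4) |0110> carries amplitude -sqrt(sqrt(2) + 2)*exp(3*I*pi/4)/4 in the final state.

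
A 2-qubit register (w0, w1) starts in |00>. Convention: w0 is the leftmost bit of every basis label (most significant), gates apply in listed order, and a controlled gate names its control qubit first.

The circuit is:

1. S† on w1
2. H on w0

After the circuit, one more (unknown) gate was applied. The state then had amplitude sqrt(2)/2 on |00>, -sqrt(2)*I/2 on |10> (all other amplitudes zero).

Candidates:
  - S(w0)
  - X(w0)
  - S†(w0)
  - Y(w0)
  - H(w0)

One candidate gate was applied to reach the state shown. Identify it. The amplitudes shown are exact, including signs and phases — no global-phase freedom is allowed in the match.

The applied gate was S†(w0).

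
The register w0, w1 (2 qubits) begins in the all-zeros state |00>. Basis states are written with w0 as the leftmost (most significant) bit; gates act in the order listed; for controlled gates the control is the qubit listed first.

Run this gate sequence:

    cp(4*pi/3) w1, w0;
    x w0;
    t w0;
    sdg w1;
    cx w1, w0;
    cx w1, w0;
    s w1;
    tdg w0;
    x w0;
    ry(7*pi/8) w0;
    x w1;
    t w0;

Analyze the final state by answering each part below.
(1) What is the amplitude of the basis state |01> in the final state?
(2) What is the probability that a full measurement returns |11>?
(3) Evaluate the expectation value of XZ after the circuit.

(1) The final state's coefficient on |01> equals cos(7*pi/16).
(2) The probability of measuring |11> is sin(7*pi/16)**2.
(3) In the final state, XZ has expectation -sqrt(4 - 2*sqrt(2))/4.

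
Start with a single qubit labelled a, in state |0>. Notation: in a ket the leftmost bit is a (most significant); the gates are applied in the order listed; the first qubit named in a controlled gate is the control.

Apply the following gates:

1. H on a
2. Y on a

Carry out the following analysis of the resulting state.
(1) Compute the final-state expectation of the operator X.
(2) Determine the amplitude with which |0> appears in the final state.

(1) The observable X averages to -1.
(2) The amplitude on |0> is -sqrt(2)*I/2.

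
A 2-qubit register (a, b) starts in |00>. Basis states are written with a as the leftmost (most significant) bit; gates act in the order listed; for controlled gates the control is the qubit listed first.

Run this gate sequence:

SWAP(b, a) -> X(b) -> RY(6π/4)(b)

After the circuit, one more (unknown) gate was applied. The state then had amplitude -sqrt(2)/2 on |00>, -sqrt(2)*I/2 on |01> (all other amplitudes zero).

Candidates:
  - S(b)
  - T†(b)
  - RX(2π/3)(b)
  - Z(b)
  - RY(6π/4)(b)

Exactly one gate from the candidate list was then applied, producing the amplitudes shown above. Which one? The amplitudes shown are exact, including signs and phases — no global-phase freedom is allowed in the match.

It was S(b) that produced the state shown.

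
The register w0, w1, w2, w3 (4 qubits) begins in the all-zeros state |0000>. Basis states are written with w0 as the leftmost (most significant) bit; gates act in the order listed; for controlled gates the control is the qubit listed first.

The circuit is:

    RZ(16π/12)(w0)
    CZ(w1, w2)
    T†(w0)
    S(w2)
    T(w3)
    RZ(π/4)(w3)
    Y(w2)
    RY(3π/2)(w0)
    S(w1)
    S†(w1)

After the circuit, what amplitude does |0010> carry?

|0010> carries amplitude sqrt(2)*exp(17*I*pi/24)/2 in the final state. Key observation: gates 9-10 undo each other exactly, leaving only the rest of the circuit to track.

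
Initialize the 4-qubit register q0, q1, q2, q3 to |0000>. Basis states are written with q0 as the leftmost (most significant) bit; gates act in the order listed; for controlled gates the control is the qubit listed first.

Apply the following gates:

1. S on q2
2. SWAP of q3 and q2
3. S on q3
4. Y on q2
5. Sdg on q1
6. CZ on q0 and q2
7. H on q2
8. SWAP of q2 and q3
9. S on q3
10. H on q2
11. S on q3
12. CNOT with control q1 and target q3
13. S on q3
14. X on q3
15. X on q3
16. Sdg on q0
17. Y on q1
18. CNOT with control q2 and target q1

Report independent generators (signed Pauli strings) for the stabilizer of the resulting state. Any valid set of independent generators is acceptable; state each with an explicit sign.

The stabilizer group can be generated by +IXXI, +IIIY, +ZIII, -IZZI, among other valid generating sets.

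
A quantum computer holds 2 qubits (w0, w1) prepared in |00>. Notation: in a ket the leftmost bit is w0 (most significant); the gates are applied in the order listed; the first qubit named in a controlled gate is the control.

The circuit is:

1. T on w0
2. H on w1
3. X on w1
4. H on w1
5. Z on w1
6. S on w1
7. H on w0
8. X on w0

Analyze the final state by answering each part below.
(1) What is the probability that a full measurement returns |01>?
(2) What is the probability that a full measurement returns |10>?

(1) Outcome |01> occurs with probability 0. Key observation: gates 2-5 undo each other exactly, leaving only the rest of the circuit to track.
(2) A full measurement returns |10> with probability 1/2.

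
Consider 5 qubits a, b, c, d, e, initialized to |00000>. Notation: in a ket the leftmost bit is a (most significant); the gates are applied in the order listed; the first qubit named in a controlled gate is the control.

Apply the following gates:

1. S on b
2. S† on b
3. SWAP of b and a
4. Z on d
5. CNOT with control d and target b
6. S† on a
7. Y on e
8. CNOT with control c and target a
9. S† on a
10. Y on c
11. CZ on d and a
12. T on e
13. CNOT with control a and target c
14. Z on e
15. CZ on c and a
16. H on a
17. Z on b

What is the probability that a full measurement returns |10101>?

A full measurement returns |10101> with probability 1/2.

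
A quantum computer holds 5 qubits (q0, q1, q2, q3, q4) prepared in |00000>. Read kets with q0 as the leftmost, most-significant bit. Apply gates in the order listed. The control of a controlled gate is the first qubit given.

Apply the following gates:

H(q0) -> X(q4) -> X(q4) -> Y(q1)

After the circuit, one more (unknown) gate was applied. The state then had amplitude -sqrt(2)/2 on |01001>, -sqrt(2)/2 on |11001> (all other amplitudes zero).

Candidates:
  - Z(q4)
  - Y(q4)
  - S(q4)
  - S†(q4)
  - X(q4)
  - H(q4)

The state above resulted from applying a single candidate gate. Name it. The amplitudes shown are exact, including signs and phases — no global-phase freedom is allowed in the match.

The unique candidate consistent with the amplitudes is Y(q4). Key observation: gates 2-3 undo each other exactly, leaving only the rest of the circuit to track.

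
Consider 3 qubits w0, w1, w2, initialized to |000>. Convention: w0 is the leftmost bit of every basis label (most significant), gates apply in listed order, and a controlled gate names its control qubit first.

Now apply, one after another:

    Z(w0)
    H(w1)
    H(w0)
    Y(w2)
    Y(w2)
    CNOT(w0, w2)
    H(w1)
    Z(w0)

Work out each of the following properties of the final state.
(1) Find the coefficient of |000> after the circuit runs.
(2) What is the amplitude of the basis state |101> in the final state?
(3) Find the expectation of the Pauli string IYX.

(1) |000> carries amplitude sqrt(2)/2 in the final state.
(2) |101> carries amplitude -sqrt(2)/2 in the final state.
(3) In the final state, IYX has expectation 0.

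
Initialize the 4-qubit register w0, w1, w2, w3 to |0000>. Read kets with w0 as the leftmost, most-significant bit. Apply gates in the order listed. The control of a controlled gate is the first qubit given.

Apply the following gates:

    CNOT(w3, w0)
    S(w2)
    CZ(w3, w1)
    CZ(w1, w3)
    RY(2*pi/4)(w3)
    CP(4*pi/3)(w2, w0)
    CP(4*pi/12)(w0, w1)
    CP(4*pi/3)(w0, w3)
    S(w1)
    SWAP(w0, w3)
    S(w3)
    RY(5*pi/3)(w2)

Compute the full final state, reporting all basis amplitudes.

The final amplitudes are -sqrt(6)/4 on |0000>, sqrt(2)/4 on |0010>, -sqrt(6)/4 on |1000>, sqrt(2)/4 on |1010>, and 0 on every other basis state.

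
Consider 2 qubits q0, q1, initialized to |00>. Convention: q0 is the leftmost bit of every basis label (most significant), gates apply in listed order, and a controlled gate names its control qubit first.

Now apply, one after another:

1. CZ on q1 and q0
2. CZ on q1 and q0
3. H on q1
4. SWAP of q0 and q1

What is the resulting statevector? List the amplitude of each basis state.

The final amplitudes are sqrt(2)/2 on |00>, 0 on |01>, sqrt(2)/2 on |10>, 0 on |11>.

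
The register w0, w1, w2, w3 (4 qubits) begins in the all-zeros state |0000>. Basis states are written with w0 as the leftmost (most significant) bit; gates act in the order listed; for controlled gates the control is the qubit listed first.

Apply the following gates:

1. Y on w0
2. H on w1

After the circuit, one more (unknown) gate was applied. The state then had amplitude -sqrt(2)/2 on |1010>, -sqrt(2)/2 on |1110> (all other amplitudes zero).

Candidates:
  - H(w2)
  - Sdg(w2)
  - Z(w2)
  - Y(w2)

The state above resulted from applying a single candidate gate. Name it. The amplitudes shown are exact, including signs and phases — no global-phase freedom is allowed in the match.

The unique candidate consistent with the amplitudes is Y(w2).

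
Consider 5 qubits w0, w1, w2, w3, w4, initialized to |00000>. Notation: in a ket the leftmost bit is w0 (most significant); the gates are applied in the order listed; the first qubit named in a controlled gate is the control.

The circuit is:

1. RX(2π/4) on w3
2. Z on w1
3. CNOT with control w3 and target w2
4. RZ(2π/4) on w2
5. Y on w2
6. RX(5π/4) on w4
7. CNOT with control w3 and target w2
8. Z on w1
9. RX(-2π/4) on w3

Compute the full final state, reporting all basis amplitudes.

After the circuit, the state carries amplitude -sqrt(4 - 2*sqrt(2))/4 on |00100>, (-1 - I)*sqrt(sqrt(2) + 2)*exp(I*pi/4)/4 on |00101>, sqrt(4 - 2*sqrt(2))/4 on |00110>, (1 + I)*sqrt(sqrt(2) + 2)*exp(I*pi/4)/4 on |00111>, and 0 on every other basis state.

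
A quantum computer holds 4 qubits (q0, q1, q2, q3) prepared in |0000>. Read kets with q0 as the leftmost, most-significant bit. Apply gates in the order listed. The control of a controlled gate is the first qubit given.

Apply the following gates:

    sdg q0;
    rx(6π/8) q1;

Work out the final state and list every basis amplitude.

The resulting statevector has amplitude sqrt(2 - sqrt(2))/2 on |0000>, -I*sqrt(sqrt(2) + 2)/2 on |0100>, and 0 on every other basis state.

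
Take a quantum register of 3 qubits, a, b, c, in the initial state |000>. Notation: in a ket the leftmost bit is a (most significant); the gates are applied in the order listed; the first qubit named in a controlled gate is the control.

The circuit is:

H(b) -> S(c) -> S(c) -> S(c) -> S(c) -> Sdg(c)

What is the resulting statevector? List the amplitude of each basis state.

The resulting statevector has amplitude sqrt(2)/2 on |000>, sqrt(2)/2 on |010>, and 0 on every other basis state.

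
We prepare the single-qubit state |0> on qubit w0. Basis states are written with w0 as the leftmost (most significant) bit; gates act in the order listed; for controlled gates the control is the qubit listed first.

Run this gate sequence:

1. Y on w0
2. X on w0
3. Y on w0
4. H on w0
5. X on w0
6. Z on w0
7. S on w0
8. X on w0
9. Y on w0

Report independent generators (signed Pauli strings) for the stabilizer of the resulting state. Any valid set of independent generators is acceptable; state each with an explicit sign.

One valid set of independent stabilizer generators is -Y (any independent generating set of the same group is equally correct).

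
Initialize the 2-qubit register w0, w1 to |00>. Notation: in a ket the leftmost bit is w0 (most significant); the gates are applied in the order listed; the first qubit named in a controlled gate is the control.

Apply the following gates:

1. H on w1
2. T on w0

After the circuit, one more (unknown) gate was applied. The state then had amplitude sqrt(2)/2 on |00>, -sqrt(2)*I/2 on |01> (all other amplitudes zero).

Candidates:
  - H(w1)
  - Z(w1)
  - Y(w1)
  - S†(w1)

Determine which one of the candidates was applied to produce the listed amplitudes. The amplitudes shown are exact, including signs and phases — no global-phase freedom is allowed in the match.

The applied gate was S†(w1).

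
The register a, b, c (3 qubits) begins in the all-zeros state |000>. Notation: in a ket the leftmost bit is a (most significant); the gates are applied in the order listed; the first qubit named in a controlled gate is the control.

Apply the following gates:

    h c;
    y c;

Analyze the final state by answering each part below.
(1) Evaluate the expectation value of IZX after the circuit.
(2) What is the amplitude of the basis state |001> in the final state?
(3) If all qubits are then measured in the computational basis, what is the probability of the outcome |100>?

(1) In the final state, IZX has expectation -1.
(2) The amplitude on |001> is sqrt(2)*I/2.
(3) Outcome |100> occurs with probability 0.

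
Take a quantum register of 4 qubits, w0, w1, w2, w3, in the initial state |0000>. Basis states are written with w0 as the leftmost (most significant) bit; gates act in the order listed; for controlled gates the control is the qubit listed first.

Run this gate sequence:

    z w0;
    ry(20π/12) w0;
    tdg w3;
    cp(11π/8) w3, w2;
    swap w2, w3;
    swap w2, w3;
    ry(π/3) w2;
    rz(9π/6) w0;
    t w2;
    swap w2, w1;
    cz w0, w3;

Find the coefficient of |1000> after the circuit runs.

|1000> carries amplitude sqrt(3)*exp(3*I*pi/4)/4 in the final state. Key observation: gates 5-6 undo each other exactly, leaving only the rest of the circuit to track.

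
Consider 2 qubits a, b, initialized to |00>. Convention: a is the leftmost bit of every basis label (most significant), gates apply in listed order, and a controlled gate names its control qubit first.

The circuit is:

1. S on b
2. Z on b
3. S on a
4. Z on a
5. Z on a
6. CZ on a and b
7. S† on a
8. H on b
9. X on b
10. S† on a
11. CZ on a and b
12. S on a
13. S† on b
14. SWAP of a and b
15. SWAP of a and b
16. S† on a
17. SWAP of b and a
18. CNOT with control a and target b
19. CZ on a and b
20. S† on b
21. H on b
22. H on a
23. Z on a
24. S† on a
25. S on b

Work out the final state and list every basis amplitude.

The resulting statevector has amplitude sqrt(2)/2 on |00>, 0 on |01>, 0 on |10>, -sqrt(2)/2 on |11>.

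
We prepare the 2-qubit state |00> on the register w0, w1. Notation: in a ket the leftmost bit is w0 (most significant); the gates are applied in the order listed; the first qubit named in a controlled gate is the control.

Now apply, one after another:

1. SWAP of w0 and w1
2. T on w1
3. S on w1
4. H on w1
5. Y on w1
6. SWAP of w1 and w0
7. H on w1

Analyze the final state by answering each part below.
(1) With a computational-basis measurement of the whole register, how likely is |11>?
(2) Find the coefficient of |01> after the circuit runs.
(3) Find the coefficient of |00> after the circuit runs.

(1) Outcome |11> occurs with probability 1/4.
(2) The final state's coefficient on |01> equals -I/2.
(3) The final state's coefficient on |00> equals -I/2.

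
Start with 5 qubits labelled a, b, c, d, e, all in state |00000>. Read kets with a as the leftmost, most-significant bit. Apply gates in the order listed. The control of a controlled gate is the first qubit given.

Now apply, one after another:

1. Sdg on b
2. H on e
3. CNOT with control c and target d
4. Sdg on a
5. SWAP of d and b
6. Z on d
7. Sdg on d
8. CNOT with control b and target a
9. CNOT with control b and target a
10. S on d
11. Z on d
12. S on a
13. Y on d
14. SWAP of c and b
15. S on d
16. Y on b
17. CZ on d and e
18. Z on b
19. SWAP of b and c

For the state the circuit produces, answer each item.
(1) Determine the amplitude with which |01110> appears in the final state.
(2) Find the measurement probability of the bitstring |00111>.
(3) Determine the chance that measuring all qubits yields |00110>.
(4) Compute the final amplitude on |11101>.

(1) The final state's coefficient on |01110> equals 0. Key observation: the block from step 6 through step 11 cancels to the identity and can be dropped.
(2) The probability of measuring |00111> is 1/2.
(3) Outcome |00110> occurs with probability 1/2.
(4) The amplitude on |11101> is 0.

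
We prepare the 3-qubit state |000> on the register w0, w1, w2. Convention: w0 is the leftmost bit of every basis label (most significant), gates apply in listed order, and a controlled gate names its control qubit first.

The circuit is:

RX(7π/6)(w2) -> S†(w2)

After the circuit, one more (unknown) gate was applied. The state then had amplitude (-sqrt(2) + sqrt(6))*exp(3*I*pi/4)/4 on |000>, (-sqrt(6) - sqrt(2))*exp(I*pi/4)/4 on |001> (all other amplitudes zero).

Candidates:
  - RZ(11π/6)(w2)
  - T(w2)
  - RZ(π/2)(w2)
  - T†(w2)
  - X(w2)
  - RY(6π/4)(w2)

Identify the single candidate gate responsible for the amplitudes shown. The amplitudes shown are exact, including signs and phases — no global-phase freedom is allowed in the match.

The unique candidate consistent with the amplitudes is RZ(π/2)(w2).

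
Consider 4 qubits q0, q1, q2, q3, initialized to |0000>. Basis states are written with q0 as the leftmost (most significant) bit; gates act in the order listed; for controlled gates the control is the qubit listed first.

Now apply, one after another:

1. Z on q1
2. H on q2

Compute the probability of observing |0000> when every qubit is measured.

Outcome |0000> occurs with probability 1/2.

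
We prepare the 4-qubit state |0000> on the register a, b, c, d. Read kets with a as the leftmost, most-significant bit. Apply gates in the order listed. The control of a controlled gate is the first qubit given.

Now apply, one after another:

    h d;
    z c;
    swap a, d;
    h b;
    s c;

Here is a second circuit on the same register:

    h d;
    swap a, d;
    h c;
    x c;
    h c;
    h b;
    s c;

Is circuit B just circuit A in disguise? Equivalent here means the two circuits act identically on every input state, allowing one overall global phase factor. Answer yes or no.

Yes: on every input state the two circuits agree up to one overall phase factor.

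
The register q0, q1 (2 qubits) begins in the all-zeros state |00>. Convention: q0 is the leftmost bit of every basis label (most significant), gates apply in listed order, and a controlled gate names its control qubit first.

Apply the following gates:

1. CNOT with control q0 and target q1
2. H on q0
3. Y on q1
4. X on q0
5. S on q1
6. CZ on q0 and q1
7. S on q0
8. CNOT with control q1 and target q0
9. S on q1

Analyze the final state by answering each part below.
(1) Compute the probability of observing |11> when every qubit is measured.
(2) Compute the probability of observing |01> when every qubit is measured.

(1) The probability of measuring |11> is 1/2.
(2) A full measurement returns |01> with probability 1/2.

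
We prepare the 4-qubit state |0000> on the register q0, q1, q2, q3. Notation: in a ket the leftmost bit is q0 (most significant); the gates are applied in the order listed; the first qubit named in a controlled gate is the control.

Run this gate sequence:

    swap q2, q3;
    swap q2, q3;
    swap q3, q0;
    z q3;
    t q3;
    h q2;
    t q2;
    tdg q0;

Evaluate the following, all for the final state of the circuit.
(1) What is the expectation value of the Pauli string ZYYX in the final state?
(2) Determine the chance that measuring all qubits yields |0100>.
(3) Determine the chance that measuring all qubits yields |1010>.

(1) The observable ZYYX averages to 0.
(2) A full measurement returns |0100> with probability 0.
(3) A full measurement returns |1010> with probability 0.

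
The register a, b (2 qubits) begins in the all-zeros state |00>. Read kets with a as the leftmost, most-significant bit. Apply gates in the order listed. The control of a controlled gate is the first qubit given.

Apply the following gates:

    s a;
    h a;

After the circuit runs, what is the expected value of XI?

In the final state, XI has expectation 1.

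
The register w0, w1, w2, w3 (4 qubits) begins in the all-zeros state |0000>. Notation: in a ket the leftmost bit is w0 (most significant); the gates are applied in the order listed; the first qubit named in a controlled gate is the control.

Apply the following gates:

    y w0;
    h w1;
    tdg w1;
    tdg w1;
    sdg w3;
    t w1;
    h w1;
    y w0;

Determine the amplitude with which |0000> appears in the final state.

The final state's coefficient on |0000> equals 1/2 - exp(3*I*pi/4)/2.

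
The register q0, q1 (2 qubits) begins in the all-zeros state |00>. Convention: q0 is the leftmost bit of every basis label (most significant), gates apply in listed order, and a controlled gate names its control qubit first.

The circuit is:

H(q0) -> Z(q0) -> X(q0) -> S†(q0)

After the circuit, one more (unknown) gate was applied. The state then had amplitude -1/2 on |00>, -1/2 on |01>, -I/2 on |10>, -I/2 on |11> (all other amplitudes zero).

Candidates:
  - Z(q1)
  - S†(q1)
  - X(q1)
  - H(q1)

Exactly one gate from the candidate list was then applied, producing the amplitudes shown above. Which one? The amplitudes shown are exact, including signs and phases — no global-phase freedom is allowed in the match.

It was H(q1) that produced the state shown.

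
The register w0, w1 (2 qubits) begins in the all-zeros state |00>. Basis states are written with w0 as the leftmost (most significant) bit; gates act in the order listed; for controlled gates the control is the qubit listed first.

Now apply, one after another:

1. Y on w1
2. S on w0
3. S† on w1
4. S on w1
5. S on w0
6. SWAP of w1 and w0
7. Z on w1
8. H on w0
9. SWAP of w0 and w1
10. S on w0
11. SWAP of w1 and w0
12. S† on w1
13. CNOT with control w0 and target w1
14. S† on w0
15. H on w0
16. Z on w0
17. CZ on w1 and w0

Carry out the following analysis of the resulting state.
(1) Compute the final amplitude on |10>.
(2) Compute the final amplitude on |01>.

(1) The final state's coefficient on |10> equals -I/2.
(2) The final state's coefficient on |01> equals -1/2.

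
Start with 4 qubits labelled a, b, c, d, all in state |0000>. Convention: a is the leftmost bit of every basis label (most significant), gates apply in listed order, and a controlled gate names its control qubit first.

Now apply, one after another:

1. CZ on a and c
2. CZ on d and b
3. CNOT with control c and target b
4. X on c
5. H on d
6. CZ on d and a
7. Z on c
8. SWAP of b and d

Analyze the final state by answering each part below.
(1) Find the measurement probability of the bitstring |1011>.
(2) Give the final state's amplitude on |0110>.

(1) The probability of measuring |1011> is 0.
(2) |0110> carries amplitude -sqrt(2)/2 in the final state.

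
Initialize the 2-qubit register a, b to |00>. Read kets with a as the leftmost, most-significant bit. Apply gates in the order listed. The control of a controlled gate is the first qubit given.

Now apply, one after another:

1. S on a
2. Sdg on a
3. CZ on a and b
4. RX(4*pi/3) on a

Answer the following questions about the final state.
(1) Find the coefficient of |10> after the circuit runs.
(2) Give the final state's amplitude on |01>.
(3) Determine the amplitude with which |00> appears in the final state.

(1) The amplitude on |10> is -sqrt(3)*I/2. Key observation: gates 1-2 undo each other exactly, leaving only the rest of the circuit to track.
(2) The amplitude on |01> is 0.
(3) The amplitude on |00> is -1/2.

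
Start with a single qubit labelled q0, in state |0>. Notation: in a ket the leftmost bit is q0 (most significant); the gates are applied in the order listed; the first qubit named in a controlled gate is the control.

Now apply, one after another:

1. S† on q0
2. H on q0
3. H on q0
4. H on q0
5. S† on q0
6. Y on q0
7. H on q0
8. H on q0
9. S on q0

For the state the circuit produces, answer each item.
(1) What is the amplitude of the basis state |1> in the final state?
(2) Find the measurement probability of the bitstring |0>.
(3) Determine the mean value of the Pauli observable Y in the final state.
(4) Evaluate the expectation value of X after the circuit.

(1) |1> carries amplitude -sqrt(2)/2 in the final state.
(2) The probability of measuring |0> is 1/2.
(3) The expectation value of Y is 0.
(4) The observable X averages to 1.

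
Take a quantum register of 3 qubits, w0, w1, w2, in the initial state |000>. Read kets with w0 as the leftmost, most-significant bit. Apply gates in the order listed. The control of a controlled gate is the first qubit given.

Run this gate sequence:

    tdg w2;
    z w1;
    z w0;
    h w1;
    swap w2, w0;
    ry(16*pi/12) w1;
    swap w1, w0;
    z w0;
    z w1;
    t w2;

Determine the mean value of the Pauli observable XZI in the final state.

The expectation value of XZI is 1/2.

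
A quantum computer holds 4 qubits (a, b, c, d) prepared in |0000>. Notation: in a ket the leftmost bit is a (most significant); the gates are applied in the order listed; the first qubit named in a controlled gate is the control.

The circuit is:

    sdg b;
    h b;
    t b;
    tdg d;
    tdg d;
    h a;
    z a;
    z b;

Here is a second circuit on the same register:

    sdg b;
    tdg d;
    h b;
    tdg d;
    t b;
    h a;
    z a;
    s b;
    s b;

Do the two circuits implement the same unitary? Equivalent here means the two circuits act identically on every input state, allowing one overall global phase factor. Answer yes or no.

Yes — the two circuits implement the same unitary up to a global phase.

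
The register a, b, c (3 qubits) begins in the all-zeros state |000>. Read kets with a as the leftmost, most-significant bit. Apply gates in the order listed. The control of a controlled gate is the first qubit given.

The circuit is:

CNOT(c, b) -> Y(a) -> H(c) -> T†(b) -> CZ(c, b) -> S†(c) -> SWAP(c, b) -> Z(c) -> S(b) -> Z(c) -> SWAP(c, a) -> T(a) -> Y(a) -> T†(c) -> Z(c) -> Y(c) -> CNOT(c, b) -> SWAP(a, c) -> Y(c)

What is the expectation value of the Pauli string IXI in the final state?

The expectation value of IXI is 1.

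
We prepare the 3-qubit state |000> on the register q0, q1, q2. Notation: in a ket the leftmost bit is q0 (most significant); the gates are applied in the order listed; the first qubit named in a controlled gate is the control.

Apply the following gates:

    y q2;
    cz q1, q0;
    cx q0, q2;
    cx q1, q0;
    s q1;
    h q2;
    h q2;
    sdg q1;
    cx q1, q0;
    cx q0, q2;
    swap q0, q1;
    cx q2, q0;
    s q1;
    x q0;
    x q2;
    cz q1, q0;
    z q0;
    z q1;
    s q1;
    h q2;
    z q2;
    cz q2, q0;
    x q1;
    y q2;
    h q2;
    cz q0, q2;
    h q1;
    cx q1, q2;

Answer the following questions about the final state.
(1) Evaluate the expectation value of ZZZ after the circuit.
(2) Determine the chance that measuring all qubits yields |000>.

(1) The observable ZZZ averages to 1.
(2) Outcome |000> occurs with probability 1/2.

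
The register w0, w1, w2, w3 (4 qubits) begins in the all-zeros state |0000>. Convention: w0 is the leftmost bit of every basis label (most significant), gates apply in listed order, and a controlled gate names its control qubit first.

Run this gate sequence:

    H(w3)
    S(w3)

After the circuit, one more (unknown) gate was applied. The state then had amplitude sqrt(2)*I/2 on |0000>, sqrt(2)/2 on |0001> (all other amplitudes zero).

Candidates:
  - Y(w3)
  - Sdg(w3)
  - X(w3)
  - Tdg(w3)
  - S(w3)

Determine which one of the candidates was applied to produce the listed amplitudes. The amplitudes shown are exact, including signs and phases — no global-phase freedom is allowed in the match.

It was X(w3) that produced the state shown.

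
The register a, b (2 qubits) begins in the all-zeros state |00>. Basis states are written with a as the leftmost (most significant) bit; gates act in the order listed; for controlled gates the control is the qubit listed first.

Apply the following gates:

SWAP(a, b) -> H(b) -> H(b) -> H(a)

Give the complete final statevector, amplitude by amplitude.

After the circuit, the state carries amplitude sqrt(2)/2 on |00>, 0 on |01>, sqrt(2)/2 on |10>, 0 on |11>. Key observation: the block from step 2 through step 3 cancels to the identity and can be dropped.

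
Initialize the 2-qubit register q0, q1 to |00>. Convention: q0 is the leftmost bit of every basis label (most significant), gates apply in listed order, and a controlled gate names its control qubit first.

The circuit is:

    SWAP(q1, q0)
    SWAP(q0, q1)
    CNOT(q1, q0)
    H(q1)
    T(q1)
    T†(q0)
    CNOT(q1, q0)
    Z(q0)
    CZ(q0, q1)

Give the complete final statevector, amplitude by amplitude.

After the circuit, the state carries amplitude sqrt(2)/2 on |00>, 0 on |01>, 0 on |10>, sqrt(2)*exp(I*pi/4)/2 on |11>.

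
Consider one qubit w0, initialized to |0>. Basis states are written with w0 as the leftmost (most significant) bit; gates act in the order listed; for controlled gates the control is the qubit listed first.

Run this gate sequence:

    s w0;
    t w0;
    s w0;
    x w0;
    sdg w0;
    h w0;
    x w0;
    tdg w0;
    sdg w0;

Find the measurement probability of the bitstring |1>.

A full measurement returns |1> with probability 1/2.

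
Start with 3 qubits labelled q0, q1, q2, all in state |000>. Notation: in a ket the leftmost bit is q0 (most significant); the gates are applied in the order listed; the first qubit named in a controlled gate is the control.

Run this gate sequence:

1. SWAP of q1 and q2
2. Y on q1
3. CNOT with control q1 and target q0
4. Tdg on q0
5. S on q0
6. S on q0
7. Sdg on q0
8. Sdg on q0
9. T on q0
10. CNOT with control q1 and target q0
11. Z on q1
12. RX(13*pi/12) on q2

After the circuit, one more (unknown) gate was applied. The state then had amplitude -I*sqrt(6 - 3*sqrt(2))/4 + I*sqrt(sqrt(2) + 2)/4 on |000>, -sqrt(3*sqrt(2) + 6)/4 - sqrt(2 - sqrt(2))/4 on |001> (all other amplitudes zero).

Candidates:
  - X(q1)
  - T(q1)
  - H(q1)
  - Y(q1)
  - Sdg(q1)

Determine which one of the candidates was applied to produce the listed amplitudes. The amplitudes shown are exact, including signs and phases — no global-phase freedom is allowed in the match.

The unique candidate consistent with the amplitudes is X(q1). Key observation: steps 3-10 multiply out to the identity, so the circuit reduces to the remaining gates.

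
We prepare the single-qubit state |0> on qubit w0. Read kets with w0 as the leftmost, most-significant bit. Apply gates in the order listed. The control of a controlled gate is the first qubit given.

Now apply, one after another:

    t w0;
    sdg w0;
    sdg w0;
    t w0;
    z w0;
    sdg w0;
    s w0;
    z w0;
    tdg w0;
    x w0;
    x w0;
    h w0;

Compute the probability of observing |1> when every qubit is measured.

Outcome |1> occurs with probability 1/2. Key observation: the block from step 4 through step 9 cancels to the identity and can be dropped.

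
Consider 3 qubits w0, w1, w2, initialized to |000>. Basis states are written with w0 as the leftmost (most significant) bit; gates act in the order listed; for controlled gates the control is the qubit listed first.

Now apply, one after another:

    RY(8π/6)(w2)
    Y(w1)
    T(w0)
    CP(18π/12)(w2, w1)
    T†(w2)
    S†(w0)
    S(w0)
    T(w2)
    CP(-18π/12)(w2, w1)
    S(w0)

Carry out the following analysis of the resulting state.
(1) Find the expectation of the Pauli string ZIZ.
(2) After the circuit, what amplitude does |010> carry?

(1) The expectation value of ZIZ is -1/2.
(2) The final state's coefficient on |010> equals -I/2.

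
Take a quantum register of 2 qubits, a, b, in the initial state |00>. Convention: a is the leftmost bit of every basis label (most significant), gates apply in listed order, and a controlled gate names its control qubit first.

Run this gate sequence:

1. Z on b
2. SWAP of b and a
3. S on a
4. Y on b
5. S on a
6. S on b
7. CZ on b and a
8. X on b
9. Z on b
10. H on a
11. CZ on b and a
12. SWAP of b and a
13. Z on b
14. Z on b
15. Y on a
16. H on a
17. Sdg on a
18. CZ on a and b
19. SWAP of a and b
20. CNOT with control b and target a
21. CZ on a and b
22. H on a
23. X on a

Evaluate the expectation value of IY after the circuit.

The expectation value of IY is -1.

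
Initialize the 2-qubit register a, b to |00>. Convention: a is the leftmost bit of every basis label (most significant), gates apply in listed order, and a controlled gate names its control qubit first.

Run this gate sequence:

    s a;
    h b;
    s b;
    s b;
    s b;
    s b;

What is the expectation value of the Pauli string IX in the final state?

In the final state, IX has expectation 1.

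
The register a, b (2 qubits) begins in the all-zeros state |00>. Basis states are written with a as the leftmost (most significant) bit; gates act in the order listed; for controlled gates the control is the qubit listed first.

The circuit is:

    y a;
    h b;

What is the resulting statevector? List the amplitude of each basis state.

The final amplitudes are 0 on |00>, 0 on |01>, sqrt(2)*I/2 on |10>, sqrt(2)*I/2 on |11>.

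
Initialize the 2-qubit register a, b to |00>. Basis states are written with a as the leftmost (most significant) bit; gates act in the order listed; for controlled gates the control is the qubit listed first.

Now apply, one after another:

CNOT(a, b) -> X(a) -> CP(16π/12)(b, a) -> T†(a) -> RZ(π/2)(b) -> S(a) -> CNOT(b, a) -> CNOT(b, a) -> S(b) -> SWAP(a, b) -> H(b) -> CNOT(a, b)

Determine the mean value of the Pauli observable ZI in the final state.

The observable ZI averages to 1.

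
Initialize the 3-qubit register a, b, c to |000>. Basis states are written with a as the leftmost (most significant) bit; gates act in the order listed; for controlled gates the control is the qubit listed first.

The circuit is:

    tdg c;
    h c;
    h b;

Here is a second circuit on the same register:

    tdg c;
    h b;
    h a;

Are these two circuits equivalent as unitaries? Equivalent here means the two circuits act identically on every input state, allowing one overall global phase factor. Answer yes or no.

No, they are not equivalent — no single phase factor reconciles the two unitaries.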